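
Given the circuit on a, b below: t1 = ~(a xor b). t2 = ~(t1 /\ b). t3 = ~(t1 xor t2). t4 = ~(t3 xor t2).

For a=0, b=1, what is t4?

t1 = ~(0 xor 1) = 0
t2 = ~(0 /\ 1) = 1
t3 = ~(0 xor 1) = 0
t4 = ~(0 xor 1) = 0

0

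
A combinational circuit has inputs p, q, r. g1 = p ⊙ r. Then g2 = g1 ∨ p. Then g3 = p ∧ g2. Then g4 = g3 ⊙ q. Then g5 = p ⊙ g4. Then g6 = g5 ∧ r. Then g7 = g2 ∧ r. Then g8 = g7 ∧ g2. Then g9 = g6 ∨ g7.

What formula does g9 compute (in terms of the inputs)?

g1 = p ⊙ r
g2 = g1 ∨ p = (p ⊙ r) ∨ p
g3 = p ∧ g2 = p ∧ ((p ⊙ r) ∨ p)
g4 = g3 ⊙ q = (p ∧ ((p ⊙ r) ∨ p)) ⊙ q
g5 = p ⊙ g4 = p ⊙ ((p ∧ ((p ⊙ r) ∨ p)) ⊙ q)
g6 = g5 ∧ r = (p ⊙ ((p ∧ ((p ⊙ r) ∨ p)) ⊙ q)) ∧ r
g7 = g2 ∧ r = ((p ⊙ r) ∨ p) ∧ r
g9 = g6 ∨ g7 = ((p ⊙ ((p ∧ ((p ⊙ r) ∨ p)) ⊙ q)) ∧ r) ∨ (((p ⊙ r) ∨ p) ∧ r)

((p ⊙ ((p ∧ ((p ⊙ r) ∨ p)) ⊙ q)) ∧ r) ∨ (((p ⊙ r) ∨ p) ∧ r)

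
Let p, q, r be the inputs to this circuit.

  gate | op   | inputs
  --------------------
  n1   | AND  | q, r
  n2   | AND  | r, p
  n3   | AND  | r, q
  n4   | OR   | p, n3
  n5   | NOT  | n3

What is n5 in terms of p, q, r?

n3 = r AND q
n5 = NOT n3 = NOT (r AND q)

NOT (r AND q)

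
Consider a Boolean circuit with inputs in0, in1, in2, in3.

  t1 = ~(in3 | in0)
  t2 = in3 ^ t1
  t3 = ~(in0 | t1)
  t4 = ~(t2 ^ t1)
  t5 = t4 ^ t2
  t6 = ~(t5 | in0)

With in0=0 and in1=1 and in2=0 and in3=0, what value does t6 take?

1

t1 = ~(0 | 0) = 1
t2 = 0 ^ 1 = 1
t4 = ~(1 ^ 1) = 1
t5 = 1 ^ 1 = 0
t6 = ~(0 | 0) = 1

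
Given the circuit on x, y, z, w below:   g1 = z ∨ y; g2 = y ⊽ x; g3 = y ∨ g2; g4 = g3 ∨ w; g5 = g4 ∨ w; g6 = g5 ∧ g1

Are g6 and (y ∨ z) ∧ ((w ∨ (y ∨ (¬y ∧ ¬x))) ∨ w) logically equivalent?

Yes

g1 = z ∨ y
g2 = y ⊽ x
g3 = y ∨ g2 = y ∨ (y ⊽ x)
g4 = g3 ∨ w = (y ∨ (y ⊽ x)) ∨ w
g5 = g4 ∨ w = ((y ∨ (y ⊽ x)) ∨ w) ∨ w
g6 = g5 ∧ g1 = (((y ∨ (y ⊽ x)) ∨ w) ∨ w) ∧ (z ∨ y)
At x=0, y=0, z=0, w=0: circuit gives 0, formula gives 0.
At x=0, y=0, z=1, w=0: circuit gives 1, formula gives 1.
Agrees on all 16 inputs.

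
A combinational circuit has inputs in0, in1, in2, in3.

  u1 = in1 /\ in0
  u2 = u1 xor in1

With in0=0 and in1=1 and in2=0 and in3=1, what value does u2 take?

u1 = 1 /\ 0 = 0
u2 = 0 xor 1 = 1

1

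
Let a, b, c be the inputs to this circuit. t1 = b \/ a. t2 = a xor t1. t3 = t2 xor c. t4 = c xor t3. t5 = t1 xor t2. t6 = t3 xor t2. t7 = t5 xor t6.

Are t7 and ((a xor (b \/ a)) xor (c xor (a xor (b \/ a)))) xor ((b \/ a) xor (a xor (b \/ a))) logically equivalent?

t1 = b \/ a
t2 = a xor t1 = a xor (b \/ a)
t3 = t2 xor c = (a xor (b \/ a)) xor c
t5 = t1 xor t2 = (b \/ a) xor (a xor (b \/ a))
t6 = t3 xor t2 = ((a xor (b \/ a)) xor c) xor (a xor (b \/ a))
t7 = t5 xor t6 = ((b \/ a) xor (a xor (b \/ a))) xor (((a xor (b \/ a)) xor c) xor (a xor (b \/ a)))
At a=0, b=0, c=0: circuit gives 0, formula gives 0.
At a=0, b=0, c=1: circuit gives 1, formula gives 1.
Agrees on all 8 inputs.

Yes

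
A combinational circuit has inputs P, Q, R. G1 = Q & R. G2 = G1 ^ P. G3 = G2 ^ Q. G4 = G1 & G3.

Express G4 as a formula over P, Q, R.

G1 = Q & R
G2 = G1 ^ P = (Q & R) ^ P
G3 = G2 ^ Q = ((Q & R) ^ P) ^ Q
G4 = G1 & G3 = (Q & R) & (((Q & R) ^ P) ^ Q)

(Q & R) & (((Q & R) ^ P) ^ Q)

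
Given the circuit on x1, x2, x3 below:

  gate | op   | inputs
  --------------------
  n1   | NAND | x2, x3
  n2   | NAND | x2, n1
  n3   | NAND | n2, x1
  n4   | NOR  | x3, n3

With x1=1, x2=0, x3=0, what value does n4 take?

n1 = 0 NAND 0 = 1
n2 = 0 NAND 1 = 1
n3 = 1 NAND 1 = 0
n4 = 0 NOR 0 = 1

1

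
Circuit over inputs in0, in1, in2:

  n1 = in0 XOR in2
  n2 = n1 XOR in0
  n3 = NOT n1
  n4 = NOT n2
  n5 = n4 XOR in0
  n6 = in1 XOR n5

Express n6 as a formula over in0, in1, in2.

in1 XOR (NOT ((in0 XOR in2) XOR in0) XOR in0)

n1 = in0 XOR in2
n2 = n1 XOR in0 = (in0 XOR in2) XOR in0
n4 = NOT n2 = NOT ((in0 XOR in2) XOR in0)
n5 = n4 XOR in0 = NOT ((in0 XOR in2) XOR in0) XOR in0
n6 = in1 XOR n5 = in1 XOR (NOT ((in0 XOR in2) XOR in0) XOR in0)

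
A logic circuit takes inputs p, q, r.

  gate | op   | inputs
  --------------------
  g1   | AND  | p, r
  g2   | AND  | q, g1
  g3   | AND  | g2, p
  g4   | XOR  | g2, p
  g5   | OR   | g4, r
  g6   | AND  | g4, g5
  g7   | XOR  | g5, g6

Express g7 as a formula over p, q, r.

g1 = p AND r
g2 = q AND g1 = q AND (p AND r)
g4 = g2 XOR p = (q AND (p AND r)) XOR p
g5 = g4 OR r = ((q AND (p AND r)) XOR p) OR r
g6 = g4 AND g5 = ((q AND (p AND r)) XOR p) AND (((q AND (p AND r)) XOR p) OR r)
g7 = g5 XOR g6 = (((q AND (p AND r)) XOR p) OR r) XOR (((q AND (p AND r)) XOR p) AND (((q AND (p AND r)) XOR p) OR r))

(((q AND (p AND r)) XOR p) OR r) XOR (((q AND (p AND r)) XOR p) AND (((q AND (p AND r)) XOR p) OR r))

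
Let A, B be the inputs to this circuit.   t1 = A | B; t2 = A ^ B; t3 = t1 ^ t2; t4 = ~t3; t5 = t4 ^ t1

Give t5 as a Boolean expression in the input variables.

t1 = A | B
t2 = A ^ B
t3 = t1 ^ t2 = (A | B) ^ (A ^ B)
t4 = ~t3 = ~((A | B) ^ (A ^ B))
t5 = t4 ^ t1 = ~((A | B) ^ (A ^ B)) ^ (A | B)

~((A | B) ^ (A ^ B)) ^ (A | B)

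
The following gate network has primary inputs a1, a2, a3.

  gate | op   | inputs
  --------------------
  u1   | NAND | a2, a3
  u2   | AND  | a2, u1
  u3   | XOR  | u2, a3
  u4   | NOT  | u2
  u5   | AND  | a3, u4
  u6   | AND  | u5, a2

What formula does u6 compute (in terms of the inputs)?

(a3 AND NOT (a2 AND (a2 NAND a3))) AND a2

u1 = a2 NAND a3
u2 = a2 AND u1 = a2 AND (a2 NAND a3)
u4 = NOT u2 = NOT (a2 AND (a2 NAND a3))
u5 = a3 AND u4 = a3 AND NOT (a2 AND (a2 NAND a3))
u6 = u5 AND a2 = (a3 AND NOT (a2 AND (a2 NAND a3))) AND a2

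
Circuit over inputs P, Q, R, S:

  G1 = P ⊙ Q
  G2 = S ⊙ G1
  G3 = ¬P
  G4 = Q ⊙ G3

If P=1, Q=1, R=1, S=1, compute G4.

0

G3 = ¬1 = 0
G4 = 1 ⊙ 0 = 0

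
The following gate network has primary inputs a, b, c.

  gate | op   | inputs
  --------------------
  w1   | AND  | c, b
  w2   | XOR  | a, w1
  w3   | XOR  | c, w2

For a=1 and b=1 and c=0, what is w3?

1

w1 = 0 AND 1 = 0
w2 = 1 XOR 0 = 1
w3 = 0 XOR 1 = 1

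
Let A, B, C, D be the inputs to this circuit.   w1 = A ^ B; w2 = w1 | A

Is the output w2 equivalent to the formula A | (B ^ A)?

w1 = A ^ B
w2 = w1 | A = (A ^ B) | A
At A=0, B=0, C=0, D=0: circuit gives 0, formula gives 0.
At A=0, B=1, C=0, D=0: circuit gives 1, formula gives 1.
Agrees on all 16 inputs.

Yes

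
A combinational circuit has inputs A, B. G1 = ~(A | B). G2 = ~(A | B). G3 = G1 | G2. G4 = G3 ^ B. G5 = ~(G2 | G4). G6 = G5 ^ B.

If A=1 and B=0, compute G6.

1

G1 = ~(1 | 0) = 0
G2 = ~(1 | 0) = 0
G3 = 0 | 0 = 0
G4 = 0 ^ 0 = 0
G5 = ~(0 | 0) = 1
G6 = 1 ^ 0 = 1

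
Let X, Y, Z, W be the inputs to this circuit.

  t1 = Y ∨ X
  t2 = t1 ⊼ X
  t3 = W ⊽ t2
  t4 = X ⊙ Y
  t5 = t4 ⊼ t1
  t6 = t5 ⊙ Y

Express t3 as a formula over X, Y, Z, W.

t1 = Y ∨ X
t2 = t1 ⊼ X = (Y ∨ X) ⊼ X
t3 = W ⊽ t2 = W ⊽ ((Y ∨ X) ⊼ X)

W ⊽ ((Y ∨ X) ⊼ X)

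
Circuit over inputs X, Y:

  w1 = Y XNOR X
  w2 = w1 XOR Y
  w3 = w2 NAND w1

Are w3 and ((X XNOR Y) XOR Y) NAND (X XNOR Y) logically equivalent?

w1 = Y XNOR X
w2 = w1 XOR Y = (Y XNOR X) XOR Y
w3 = w2 NAND w1 = ((Y XNOR X) XOR Y) NAND (Y XNOR X)
At X=0, Y=0: circuit gives 0, formula gives 0.
At X=0, Y=1: circuit gives 1, formula gives 1.
Agrees on all 4 inputs.

Yes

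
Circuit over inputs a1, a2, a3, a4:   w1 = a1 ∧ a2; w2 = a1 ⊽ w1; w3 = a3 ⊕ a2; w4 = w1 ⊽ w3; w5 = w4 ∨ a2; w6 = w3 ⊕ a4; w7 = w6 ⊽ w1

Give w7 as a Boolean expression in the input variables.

((a3 ⊕ a2) ⊕ a4) ⊽ (a1 ∧ a2)

w1 = a1 ∧ a2
w3 = a3 ⊕ a2
w6 = w3 ⊕ a4 = (a3 ⊕ a2) ⊕ a4
w7 = w6 ⊽ w1 = ((a3 ⊕ a2) ⊕ a4) ⊽ (a1 ∧ a2)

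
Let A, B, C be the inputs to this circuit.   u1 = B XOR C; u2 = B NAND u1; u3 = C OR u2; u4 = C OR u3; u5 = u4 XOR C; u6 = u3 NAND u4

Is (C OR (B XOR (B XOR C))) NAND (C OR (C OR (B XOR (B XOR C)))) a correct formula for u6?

No

u1 = B XOR C
u2 = B NAND u1 = B NAND (B XOR C)
u3 = C OR u2 = C OR (B NAND (B XOR C))
u4 = C OR u3 = C OR (C OR (B NAND (B XOR C)))
u6 = u3 NAND u4 = (C OR (B NAND (B XOR C))) NAND (C OR (C OR (B NAND (B XOR C))))
At A=0, B=0, C=0: circuit gives 0, formula gives 1.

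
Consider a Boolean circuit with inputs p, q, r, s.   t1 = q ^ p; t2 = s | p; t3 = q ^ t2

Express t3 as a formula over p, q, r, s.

q ^ (s | p)

t2 = s | p
t3 = q ^ t2 = q ^ (s | p)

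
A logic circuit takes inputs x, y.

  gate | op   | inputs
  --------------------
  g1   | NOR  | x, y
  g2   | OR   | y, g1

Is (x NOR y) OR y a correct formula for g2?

g1 = x NOR y
g2 = y OR g1 = y OR (x NOR y)
At x=1, y=0: circuit gives 0, formula gives 0.
At x=0, y=0: circuit gives 1, formula gives 1.
Agrees on all 4 inputs.

Yes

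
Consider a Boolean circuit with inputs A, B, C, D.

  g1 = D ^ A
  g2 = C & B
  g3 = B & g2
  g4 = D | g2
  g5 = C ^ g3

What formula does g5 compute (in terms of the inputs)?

C ^ (B & (C & B))

g2 = C & B
g3 = B & g2 = B & (C & B)
g5 = C ^ g3 = C ^ (B & (C & B))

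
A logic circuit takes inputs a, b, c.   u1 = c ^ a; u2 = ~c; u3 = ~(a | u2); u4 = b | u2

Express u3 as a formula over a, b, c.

~(a | ~c)

u2 = ~c
u3 = ~(a | u2) = ~(a | ~c)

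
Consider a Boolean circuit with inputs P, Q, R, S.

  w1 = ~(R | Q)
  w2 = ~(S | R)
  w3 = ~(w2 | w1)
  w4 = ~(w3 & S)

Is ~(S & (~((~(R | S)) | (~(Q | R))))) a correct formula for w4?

w1 = ~(R | Q)
w2 = ~(S | R)
w3 = ~(w2 | w1) = ~((~(S | R)) | (~(R | Q)))
w4 = ~(w3 & S) = ~((~((~(S | R)) | (~(R | Q)))) & S)
At P=0, Q=0, R=1, S=1: circuit gives 0, formula gives 0.
At P=0, Q=0, R=0, S=0: circuit gives 1, formula gives 1.
Agrees on all 16 inputs.

Yes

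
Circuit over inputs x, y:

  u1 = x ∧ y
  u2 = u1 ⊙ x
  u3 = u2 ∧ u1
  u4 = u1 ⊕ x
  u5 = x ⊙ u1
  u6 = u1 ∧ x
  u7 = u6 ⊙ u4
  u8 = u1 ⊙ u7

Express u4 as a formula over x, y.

(x ∧ y) ⊕ x

u1 = x ∧ y
u4 = u1 ⊕ x = (x ∧ y) ⊕ x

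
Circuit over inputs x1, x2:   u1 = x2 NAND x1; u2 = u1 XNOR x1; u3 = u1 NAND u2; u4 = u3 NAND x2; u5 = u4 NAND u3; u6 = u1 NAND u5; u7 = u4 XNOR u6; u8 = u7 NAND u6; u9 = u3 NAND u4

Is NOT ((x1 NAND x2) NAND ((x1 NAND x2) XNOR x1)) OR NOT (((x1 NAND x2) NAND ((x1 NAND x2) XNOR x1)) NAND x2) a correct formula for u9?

u1 = x2 NAND x1
u2 = u1 XNOR x1 = (x2 NAND x1) XNOR x1
u3 = u1 NAND u2 = (x2 NAND x1) NAND ((x2 NAND x1) XNOR x1)
u4 = u3 NAND x2 = ((x2 NAND x1) NAND ((x2 NAND x1) XNOR x1)) NAND x2
u9 = u3 NAND u4 = ((x2 NAND x1) NAND ((x2 NAND x1) XNOR x1)) NAND (((x2 NAND x1) NAND ((x2 NAND x1) XNOR x1)) NAND x2)
At x1=0, x2=0: circuit gives 0, formula gives 0.
At x1=0, x2=1: circuit gives 1, formula gives 1.
Agrees on all 4 inputs.

Yes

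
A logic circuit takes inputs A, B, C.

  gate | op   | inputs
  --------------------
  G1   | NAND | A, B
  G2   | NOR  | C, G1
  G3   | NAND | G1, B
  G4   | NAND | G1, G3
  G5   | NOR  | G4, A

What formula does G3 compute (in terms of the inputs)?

(A NAND B) NAND B

G1 = A NAND B
G3 = G1 NAND B = (A NAND B) NAND B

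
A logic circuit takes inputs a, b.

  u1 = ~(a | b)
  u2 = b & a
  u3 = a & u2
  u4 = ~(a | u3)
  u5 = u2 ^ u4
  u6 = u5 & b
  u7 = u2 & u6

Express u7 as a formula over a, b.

(b & a) & (((b & a) ^ (~(a | (a & (b & a))))) & b)

u2 = b & a
u3 = a & u2 = a & (b & a)
u4 = ~(a | u3) = ~(a | (a & (b & a)))
u5 = u2 ^ u4 = (b & a) ^ (~(a | (a & (b & a))))
u6 = u5 & b = ((b & a) ^ (~(a | (a & (b & a))))) & b
u7 = u2 & u6 = (b & a) & (((b & a) ^ (~(a | (a & (b & a))))) & b)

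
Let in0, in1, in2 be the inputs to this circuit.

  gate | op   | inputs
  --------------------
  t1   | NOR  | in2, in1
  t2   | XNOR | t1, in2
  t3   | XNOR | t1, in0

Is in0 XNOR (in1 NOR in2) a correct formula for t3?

Yes

t1 = in2 NOR in1
t3 = t1 XNOR in0 = (in2 NOR in1) XNOR in0
At in0=0, in1=0, in2=0: circuit gives 0, formula gives 0.
At in0=0, in1=0, in2=1: circuit gives 1, formula gives 1.
Agrees on all 8 inputs.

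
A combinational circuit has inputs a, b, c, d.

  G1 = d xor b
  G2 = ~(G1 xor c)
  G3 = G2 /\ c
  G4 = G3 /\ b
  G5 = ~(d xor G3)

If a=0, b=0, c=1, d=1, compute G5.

1

G1 = 1 xor 0 = 1
G2 = ~(1 xor 1) = 1
G3 = 1 /\ 1 = 1
G5 = ~(1 xor 1) = 1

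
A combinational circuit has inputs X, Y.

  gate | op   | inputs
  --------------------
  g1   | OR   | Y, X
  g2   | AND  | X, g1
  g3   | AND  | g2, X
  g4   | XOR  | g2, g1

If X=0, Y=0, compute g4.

0

g1 = 0 OR 0 = 0
g2 = 0 AND 0 = 0
g4 = 0 XOR 0 = 0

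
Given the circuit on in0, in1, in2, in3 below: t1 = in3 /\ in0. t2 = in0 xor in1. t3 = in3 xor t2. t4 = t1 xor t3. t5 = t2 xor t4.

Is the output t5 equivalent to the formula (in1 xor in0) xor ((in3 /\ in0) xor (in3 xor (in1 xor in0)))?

t1 = in3 /\ in0
t2 = in0 xor in1
t3 = in3 xor t2 = in3 xor (in0 xor in1)
t4 = t1 xor t3 = (in3 /\ in0) xor (in3 xor (in0 xor in1))
t5 = t2 xor t4 = (in0 xor in1) xor ((in3 /\ in0) xor (in3 xor (in0 xor in1)))
At in0=0, in1=0, in2=0, in3=0: circuit gives 0, formula gives 0.
At in0=0, in1=0, in2=0, in3=1: circuit gives 1, formula gives 1.
Agrees on all 16 inputs.

Yes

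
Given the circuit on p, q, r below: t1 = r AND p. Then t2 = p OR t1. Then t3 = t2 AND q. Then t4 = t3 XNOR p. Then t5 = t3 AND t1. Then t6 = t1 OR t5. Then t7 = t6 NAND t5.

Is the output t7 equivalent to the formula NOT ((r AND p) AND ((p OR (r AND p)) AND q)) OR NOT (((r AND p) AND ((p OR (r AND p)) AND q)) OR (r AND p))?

t1 = r AND p
t2 = p OR t1 = p OR (r AND p)
t3 = t2 AND q = (p OR (r AND p)) AND q
t5 = t3 AND t1 = ((p OR (r AND p)) AND q) AND (r AND p)
t6 = t1 OR t5 = (r AND p) OR (((p OR (r AND p)) AND q) AND (r AND p))
t7 = t6 NAND t5 = ((r AND p) OR (((p OR (r AND p)) AND q) AND (r AND p))) NAND (((p OR (r AND p)) AND q) AND (r AND p))
At p=1, q=1, r=1: circuit gives 0, formula gives 0.
At p=0, q=0, r=0: circuit gives 1, formula gives 1.
Agrees on all 8 inputs.

Yes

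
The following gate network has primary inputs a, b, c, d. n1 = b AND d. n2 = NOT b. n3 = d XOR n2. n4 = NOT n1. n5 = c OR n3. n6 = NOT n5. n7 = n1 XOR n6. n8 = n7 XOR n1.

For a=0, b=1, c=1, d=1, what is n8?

n1 = 1 AND 1 = 1
n2 = NOT 1 = 0
n3 = 1 XOR 0 = 1
n5 = 1 OR 1 = 1
n6 = NOT 1 = 0
n7 = 1 XOR 0 = 1
n8 = 1 XOR 1 = 0

0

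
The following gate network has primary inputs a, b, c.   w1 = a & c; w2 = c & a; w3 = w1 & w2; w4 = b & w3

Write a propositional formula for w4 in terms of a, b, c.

w1 = a & c
w2 = c & a
w3 = w1 & w2 = (a & c) & (c & a)
w4 = b & w3 = b & ((a & c) & (c & a))

b & ((a & c) & (c & a))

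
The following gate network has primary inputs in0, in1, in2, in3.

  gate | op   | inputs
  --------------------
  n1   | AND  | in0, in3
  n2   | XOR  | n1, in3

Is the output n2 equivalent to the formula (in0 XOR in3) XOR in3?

No

n1 = in0 AND in3
n2 = n1 XOR in3 = (in0 AND in3) XOR in3
At in0=0, in1=0, in2=0, in3=1: circuit gives 1, formula gives 0.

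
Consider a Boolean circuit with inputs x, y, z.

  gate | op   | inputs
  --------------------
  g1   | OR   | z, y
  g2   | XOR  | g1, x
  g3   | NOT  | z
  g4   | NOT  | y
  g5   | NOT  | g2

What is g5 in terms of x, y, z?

g1 = z OR y
g2 = g1 XOR x = (z OR y) XOR x
g5 = NOT g2 = NOT ((z OR y) XOR x)

NOT ((z OR y) XOR x)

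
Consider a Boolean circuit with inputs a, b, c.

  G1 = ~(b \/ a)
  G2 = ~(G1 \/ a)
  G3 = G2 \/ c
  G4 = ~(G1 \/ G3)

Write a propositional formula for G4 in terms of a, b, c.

G1 = ~(b \/ a)
G2 = ~(G1 \/ a) = ~((~(b \/ a)) \/ a)
G3 = G2 \/ c = (~((~(b \/ a)) \/ a)) \/ c
G4 = ~(G1 \/ G3) = ~((~(b \/ a)) \/ ((~((~(b \/ a)) \/ a)) \/ c))

~((~(b \/ a)) \/ ((~((~(b \/ a)) \/ a)) \/ c))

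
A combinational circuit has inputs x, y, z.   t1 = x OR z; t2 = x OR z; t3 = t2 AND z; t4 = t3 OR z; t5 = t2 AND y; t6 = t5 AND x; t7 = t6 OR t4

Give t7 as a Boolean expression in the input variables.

t2 = x OR z
t3 = t2 AND z = (x OR z) AND z
t4 = t3 OR z = ((x OR z) AND z) OR z
t5 = t2 AND y = (x OR z) AND y
t6 = t5 AND x = ((x OR z) AND y) AND x
t7 = t6 OR t4 = (((x OR z) AND y) AND x) OR (((x OR z) AND z) OR z)

(((x OR z) AND y) AND x) OR (((x OR z) AND z) OR z)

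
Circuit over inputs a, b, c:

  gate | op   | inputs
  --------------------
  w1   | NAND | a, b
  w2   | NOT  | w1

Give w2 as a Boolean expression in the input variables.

w1 = a NAND b
w2 = NOT w1 = NOT (a NAND b)

NOT (a NAND b)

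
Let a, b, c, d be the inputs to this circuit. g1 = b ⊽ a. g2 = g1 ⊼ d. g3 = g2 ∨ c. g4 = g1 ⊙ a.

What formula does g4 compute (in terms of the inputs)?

g1 = b ⊽ a
g4 = g1 ⊙ a = (b ⊽ a) ⊙ a

(b ⊽ a) ⊙ a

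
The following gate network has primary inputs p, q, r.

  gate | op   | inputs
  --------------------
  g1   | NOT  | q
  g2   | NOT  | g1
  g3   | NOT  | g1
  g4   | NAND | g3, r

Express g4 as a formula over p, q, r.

g1 = NOT q
g3 = NOT g1 = NOT NOT q
g4 = g3 NAND r = NOT NOT q NAND r

NOT NOT q NAND r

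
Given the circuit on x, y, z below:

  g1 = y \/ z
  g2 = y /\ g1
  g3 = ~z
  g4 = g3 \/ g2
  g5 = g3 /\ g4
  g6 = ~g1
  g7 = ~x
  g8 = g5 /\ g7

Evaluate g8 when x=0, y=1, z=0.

g1 = 1 \/ 0 = 1
g2 = 1 /\ 1 = 1
g3 = ~0 = 1
g4 = 1 \/ 1 = 1
g5 = 1 /\ 1 = 1
g7 = ~0 = 1
g8 = 1 /\ 1 = 1

1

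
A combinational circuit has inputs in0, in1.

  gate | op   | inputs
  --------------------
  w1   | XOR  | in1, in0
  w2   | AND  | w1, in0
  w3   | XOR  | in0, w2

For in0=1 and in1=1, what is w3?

1

w1 = 1 XOR 1 = 0
w2 = 0 AND 1 = 0
w3 = 1 XOR 0 = 1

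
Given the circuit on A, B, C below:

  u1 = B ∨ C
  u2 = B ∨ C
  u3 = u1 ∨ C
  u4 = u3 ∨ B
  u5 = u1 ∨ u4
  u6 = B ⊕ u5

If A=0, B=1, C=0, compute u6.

u1 = 1 ∨ 0 = 1
u3 = 1 ∨ 0 = 1
u4 = 1 ∨ 1 = 1
u5 = 1 ∨ 1 = 1
u6 = 1 ⊕ 1 = 0

0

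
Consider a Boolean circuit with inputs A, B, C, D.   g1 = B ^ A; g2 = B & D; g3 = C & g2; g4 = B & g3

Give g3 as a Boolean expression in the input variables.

g2 = B & D
g3 = C & g2 = C & (B & D)

C & (B & D)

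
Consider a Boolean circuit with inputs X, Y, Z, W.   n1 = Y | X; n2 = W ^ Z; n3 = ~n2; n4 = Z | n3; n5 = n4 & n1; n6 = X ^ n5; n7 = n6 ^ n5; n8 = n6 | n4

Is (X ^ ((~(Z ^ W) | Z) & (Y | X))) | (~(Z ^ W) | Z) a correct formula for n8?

n1 = Y | X
n2 = W ^ Z
n3 = ~n2 = ~(W ^ Z)
n4 = Z | n3 = Z | ~(W ^ Z)
n5 = n4 & n1 = (Z | ~(W ^ Z)) & (Y | X)
n6 = X ^ n5 = X ^ ((Z | ~(W ^ Z)) & (Y | X))
n8 = n6 | n4 = (X ^ ((Z | ~(W ^ Z)) & (Y | X))) | (Z | ~(W ^ Z))
At X=0, Y=0, Z=0, W=1: circuit gives 0, formula gives 0.
At X=0, Y=0, Z=0, W=0: circuit gives 1, formula gives 1.
Agrees on all 16 inputs.

Yes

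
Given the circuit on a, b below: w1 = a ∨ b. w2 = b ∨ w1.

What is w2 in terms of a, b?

w1 = a ∨ b
w2 = b ∨ w1 = b ∨ (a ∨ b)

b ∨ (a ∨ b)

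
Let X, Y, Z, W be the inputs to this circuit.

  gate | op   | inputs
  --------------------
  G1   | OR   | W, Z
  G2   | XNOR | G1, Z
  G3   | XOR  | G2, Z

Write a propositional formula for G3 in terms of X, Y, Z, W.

G1 = W OR Z
G2 = G1 XNOR Z = (W OR Z) XNOR Z
G3 = G2 XOR Z = ((W OR Z) XNOR Z) XOR Z

((W OR Z) XNOR Z) XOR Z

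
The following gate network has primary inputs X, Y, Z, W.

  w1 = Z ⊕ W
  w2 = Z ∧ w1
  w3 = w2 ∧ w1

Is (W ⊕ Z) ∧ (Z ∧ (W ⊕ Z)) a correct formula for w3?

Yes

w1 = Z ⊕ W
w2 = Z ∧ w1 = Z ∧ (Z ⊕ W)
w3 = w2 ∧ w1 = (Z ∧ (Z ⊕ W)) ∧ (Z ⊕ W)
At X=0, Y=0, Z=0, W=0: circuit gives 0, formula gives 0.
At X=0, Y=0, Z=1, W=0: circuit gives 1, formula gives 1.
Agrees on all 16 inputs.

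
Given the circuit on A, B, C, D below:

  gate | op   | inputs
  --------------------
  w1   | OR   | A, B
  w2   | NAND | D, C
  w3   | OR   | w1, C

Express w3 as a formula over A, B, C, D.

w1 = A OR B
w3 = w1 OR C = (A OR B) OR C

(A OR B) OR C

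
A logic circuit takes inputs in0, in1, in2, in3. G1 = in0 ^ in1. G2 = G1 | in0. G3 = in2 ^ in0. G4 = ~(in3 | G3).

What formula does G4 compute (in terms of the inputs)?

~(in3 | (in2 ^ in0))

G3 = in2 ^ in0
G4 = ~(in3 | G3) = ~(in3 | (in2 ^ in0))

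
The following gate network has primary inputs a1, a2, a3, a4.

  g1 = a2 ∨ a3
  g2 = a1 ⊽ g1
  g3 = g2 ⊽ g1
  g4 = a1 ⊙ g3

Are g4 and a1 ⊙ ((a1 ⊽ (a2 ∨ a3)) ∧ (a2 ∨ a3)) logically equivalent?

No

g1 = a2 ∨ a3
g2 = a1 ⊽ g1 = a1 ⊽ (a2 ∨ a3)
g3 = g2 ⊽ g1 = (a1 ⊽ (a2 ∨ a3)) ⊽ (a2 ∨ a3)
g4 = a1 ⊙ g3 = a1 ⊙ ((a1 ⊽ (a2 ∨ a3)) ⊽ (a2 ∨ a3))
At a1=1, a2=0, a3=0, a4=0: circuit gives 1, formula gives 0.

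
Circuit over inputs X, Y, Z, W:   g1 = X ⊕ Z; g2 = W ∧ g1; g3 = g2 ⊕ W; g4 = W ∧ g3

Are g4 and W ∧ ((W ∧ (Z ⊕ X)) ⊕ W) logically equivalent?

g1 = X ⊕ Z
g2 = W ∧ g1 = W ∧ (X ⊕ Z)
g3 = g2 ⊕ W = (W ∧ (X ⊕ Z)) ⊕ W
g4 = W ∧ g3 = W ∧ ((W ∧ (X ⊕ Z)) ⊕ W)
At X=0, Y=0, Z=0, W=0: circuit gives 0, formula gives 0.
At X=0, Y=0, Z=0, W=1: circuit gives 1, formula gives 1.
Agrees on all 16 inputs.

Yes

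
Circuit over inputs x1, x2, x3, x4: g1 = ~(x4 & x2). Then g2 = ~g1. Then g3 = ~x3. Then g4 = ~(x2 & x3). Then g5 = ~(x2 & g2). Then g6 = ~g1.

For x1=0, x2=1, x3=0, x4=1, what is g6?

1

g1 = ~(1 & 1) = 0
g6 = ~0 = 1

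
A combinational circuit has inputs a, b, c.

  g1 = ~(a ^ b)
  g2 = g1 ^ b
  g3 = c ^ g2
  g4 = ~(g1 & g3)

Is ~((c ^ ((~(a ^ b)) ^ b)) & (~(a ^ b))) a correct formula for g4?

Yes

g1 = ~(a ^ b)
g2 = g1 ^ b = (~(a ^ b)) ^ b
g3 = c ^ g2 = c ^ ((~(a ^ b)) ^ b)
g4 = ~(g1 & g3) = ~((~(a ^ b)) & (c ^ ((~(a ^ b)) ^ b)))
At a=0, b=0, c=0: circuit gives 0, formula gives 0.
At a=0, b=0, c=1: circuit gives 1, formula gives 1.
Agrees on all 8 inputs.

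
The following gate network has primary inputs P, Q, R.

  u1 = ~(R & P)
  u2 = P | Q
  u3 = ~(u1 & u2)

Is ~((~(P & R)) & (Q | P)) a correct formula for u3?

Yes

u1 = ~(R & P)
u2 = P | Q
u3 = ~(u1 & u2) = ~((~(R & P)) & (P | Q))
At P=0, Q=1, R=0: circuit gives 0, formula gives 0.
At P=0, Q=0, R=0: circuit gives 1, formula gives 1.
Agrees on all 8 inputs.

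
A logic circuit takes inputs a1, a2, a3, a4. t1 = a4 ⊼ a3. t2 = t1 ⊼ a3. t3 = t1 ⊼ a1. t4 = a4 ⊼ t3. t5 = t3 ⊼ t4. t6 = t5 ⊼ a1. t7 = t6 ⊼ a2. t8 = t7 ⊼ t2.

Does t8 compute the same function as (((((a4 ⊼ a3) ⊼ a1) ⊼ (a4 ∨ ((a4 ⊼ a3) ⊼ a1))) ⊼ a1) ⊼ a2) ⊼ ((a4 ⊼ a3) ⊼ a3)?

t1 = a4 ⊼ a3
t2 = t1 ⊼ a3 = (a4 ⊼ a3) ⊼ a3
t3 = t1 ⊼ a1 = (a4 ⊼ a3) ⊼ a1
t4 = a4 ⊼ t3 = a4 ⊼ ((a4 ⊼ a3) ⊼ a1)
t5 = t3 ⊼ t4 = ((a4 ⊼ a3) ⊼ a1) ⊼ (a4 ⊼ ((a4 ⊼ a3) ⊼ a1))
t6 = t5 ⊼ a1 = (((a4 ⊼ a3) ⊼ a1) ⊼ (a4 ⊼ ((a4 ⊼ a3) ⊼ a1))) ⊼ a1
t7 = t6 ⊼ a2 = ((((a4 ⊼ a3) ⊼ a1) ⊼ (a4 ⊼ ((a4 ⊼ a3) ⊼ a1))) ⊼ a1) ⊼ a2
t8 = t7 ⊼ t2 = (((((a4 ⊼ a3) ⊼ a1) ⊼ (a4 ⊼ ((a4 ⊼ a3) ⊼ a1))) ⊼ a1) ⊼ a2) ⊼ ((a4 ⊼ a3) ⊼ a3)
At a1=1, a2=1, a3=1, a4=1: circuit gives 0, formula gives 1.

No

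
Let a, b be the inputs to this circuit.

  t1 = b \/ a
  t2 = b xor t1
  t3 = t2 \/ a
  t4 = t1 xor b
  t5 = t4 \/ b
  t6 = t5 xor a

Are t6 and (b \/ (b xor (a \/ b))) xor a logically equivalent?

Yes

t1 = b \/ a
t4 = t1 xor b = (b \/ a) xor b
t5 = t4 \/ b = ((b \/ a) xor b) \/ b
t6 = t5 xor a = (((b \/ a) xor b) \/ b) xor a
At a=0, b=0: circuit gives 0, formula gives 0.
At a=0, b=1: circuit gives 1, formula gives 1.
Agrees on all 4 inputs.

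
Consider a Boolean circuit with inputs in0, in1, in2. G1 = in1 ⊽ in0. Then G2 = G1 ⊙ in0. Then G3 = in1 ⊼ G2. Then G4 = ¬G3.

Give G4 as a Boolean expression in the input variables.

¬(in1 ⊼ ((in1 ⊽ in0) ⊙ in0))

G1 = in1 ⊽ in0
G2 = G1 ⊙ in0 = (in1 ⊽ in0) ⊙ in0
G3 = in1 ⊼ G2 = in1 ⊼ ((in1 ⊽ in0) ⊙ in0)
G4 = ¬G3 = ¬(in1 ⊼ ((in1 ⊽ in0) ⊙ in0))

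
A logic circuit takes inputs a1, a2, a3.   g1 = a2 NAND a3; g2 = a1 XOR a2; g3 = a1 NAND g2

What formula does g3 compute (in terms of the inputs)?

g2 = a1 XOR a2
g3 = a1 NAND g2 = a1 NAND (a1 XOR a2)

a1 NAND (a1 XOR a2)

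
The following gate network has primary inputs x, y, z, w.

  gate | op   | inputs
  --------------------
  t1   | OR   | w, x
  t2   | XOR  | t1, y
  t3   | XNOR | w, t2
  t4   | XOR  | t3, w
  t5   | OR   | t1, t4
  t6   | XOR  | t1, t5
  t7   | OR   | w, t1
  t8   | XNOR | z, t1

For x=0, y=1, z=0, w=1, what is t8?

t1 = 1 OR 0 = 1
t8 = 0 XNOR 1 = 0

0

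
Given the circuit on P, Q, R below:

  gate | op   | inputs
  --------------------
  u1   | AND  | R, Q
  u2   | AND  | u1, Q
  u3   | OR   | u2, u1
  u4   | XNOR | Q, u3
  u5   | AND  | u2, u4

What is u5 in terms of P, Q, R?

((R AND Q) AND Q) AND (Q XNOR (((R AND Q) AND Q) OR (R AND Q)))

u1 = R AND Q
u2 = u1 AND Q = (R AND Q) AND Q
u3 = u2 OR u1 = ((R AND Q) AND Q) OR (R AND Q)
u4 = Q XNOR u3 = Q XNOR (((R AND Q) AND Q) OR (R AND Q))
u5 = u2 AND u4 = ((R AND Q) AND Q) AND (Q XNOR (((R AND Q) AND Q) OR (R AND Q)))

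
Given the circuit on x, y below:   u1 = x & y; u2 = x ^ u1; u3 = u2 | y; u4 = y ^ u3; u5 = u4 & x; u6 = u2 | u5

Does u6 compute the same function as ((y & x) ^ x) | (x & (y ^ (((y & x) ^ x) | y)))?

Yes

u1 = x & y
u2 = x ^ u1 = x ^ (x & y)
u3 = u2 | y = (x ^ (x & y)) | y
u4 = y ^ u3 = y ^ ((x ^ (x & y)) | y)
u5 = u4 & x = (y ^ ((x ^ (x & y)) | y)) & x
u6 = u2 | u5 = (x ^ (x & y)) | ((y ^ ((x ^ (x & y)) | y)) & x)
At x=0, y=0: circuit gives 0, formula gives 0.
At x=1, y=0: circuit gives 1, formula gives 1.
Agrees on all 4 inputs.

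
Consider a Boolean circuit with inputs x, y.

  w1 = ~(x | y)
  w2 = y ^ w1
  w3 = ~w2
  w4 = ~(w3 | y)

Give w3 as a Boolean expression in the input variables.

~(y ^ (~(x | y)))

w1 = ~(x | y)
w2 = y ^ w1 = y ^ (~(x | y))
w3 = ~w2 = ~(y ^ (~(x | y)))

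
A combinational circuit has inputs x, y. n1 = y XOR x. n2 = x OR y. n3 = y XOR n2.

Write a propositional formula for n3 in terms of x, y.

n2 = x OR y
n3 = y XOR n2 = y XOR (x OR y)

y XOR (x OR y)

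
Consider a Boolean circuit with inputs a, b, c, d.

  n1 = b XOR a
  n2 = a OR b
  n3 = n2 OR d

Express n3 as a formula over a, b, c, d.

n2 = a OR b
n3 = n2 OR d = (a OR b) OR d

(a OR b) OR d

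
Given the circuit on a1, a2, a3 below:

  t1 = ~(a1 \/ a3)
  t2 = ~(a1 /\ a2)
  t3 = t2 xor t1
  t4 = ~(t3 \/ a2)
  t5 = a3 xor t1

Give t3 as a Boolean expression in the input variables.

t1 = ~(a1 \/ a3)
t2 = ~(a1 /\ a2)
t3 = t2 xor t1 = (~(a1 /\ a2)) xor (~(a1 \/ a3))

(~(a1 /\ a2)) xor (~(a1 \/ a3))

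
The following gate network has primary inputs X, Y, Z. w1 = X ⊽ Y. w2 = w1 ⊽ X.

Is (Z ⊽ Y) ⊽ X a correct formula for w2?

No

w1 = X ⊽ Y
w2 = w1 ⊽ X = (X ⊽ Y) ⊽ X
At X=0, Y=0, Z=1: circuit gives 0, formula gives 1.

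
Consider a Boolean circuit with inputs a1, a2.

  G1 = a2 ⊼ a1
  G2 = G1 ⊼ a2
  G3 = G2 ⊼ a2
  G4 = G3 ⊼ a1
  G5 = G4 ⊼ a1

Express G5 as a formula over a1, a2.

((((a2 ⊼ a1) ⊼ a2) ⊼ a2) ⊼ a1) ⊼ a1

G1 = a2 ⊼ a1
G2 = G1 ⊼ a2 = (a2 ⊼ a1) ⊼ a2
G3 = G2 ⊼ a2 = ((a2 ⊼ a1) ⊼ a2) ⊼ a2
G4 = G3 ⊼ a1 = (((a2 ⊼ a1) ⊼ a2) ⊼ a2) ⊼ a1
G5 = G4 ⊼ a1 = ((((a2 ⊼ a1) ⊼ a2) ⊼ a2) ⊼ a1) ⊼ a1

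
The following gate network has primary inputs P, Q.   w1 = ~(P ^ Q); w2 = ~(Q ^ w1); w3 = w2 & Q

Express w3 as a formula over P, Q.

w1 = ~(P ^ Q)
w2 = ~(Q ^ w1) = ~(Q ^ (~(P ^ Q)))
w3 = w2 & Q = (~(Q ^ (~(P ^ Q)))) & Q

(~(Q ^ (~(P ^ Q)))) & Q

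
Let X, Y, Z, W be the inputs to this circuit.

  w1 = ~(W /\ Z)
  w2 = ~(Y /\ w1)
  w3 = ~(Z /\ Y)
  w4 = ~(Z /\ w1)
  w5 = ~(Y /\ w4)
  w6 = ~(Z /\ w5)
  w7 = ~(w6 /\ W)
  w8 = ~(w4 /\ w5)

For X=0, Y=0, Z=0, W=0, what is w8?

w1 = ~(0 /\ 0) = 1
w4 = ~(0 /\ 1) = 1
w5 = ~(0 /\ 1) = 1
w8 = ~(1 /\ 1) = 0

0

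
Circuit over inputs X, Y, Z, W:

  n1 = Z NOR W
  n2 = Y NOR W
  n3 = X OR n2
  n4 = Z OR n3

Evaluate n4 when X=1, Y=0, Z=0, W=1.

n2 = 0 NOR 1 = 0
n3 = 1 OR 0 = 1
n4 = 0 OR 1 = 1

1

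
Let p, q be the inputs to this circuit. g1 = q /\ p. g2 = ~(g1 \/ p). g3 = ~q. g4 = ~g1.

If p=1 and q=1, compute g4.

g1 = 1 /\ 1 = 1
g4 = ~1 = 0

0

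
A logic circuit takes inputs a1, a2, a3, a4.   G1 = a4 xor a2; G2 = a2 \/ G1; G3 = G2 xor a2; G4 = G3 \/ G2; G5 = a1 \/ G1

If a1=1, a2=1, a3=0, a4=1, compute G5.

1

G1 = 1 xor 1 = 0
G5 = 1 \/ 0 = 1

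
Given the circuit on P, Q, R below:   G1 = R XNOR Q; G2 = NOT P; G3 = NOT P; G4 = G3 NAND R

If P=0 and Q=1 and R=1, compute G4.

0

G3 = NOT 0 = 1
G4 = 1 NAND 1 = 0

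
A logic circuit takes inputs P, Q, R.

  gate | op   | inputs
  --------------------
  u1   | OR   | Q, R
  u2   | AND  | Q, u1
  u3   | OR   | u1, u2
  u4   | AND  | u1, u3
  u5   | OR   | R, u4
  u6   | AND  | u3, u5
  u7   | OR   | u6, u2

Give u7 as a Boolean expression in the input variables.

(((Q OR R) OR (Q AND (Q OR R))) AND (R OR ((Q OR R) AND ((Q OR R) OR (Q AND (Q OR R)))))) OR (Q AND (Q OR R))

u1 = Q OR R
u2 = Q AND u1 = Q AND (Q OR R)
u3 = u1 OR u2 = (Q OR R) OR (Q AND (Q OR R))
u4 = u1 AND u3 = (Q OR R) AND ((Q OR R) OR (Q AND (Q OR R)))
u5 = R OR u4 = R OR ((Q OR R) AND ((Q OR R) OR (Q AND (Q OR R))))
u6 = u3 AND u5 = ((Q OR R) OR (Q AND (Q OR R))) AND (R OR ((Q OR R) AND ((Q OR R) OR (Q AND (Q OR R)))))
u7 = u6 OR u2 = (((Q OR R) OR (Q AND (Q OR R))) AND (R OR ((Q OR R) AND ((Q OR R) OR (Q AND (Q OR R)))))) OR (Q AND (Q OR R))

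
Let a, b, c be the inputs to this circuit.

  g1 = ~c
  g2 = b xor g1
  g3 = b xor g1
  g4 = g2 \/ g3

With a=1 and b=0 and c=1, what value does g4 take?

0

g1 = ~1 = 0
g2 = 0 xor 0 = 0
g3 = 0 xor 0 = 0
g4 = 0 \/ 0 = 0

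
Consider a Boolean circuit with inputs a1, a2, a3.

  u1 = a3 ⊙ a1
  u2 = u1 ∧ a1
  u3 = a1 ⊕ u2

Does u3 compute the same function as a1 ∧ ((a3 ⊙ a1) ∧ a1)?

u1 = a3 ⊙ a1
u2 = u1 ∧ a1 = (a3 ⊙ a1) ∧ a1
u3 = a1 ⊕ u2 = a1 ⊕ ((a3 ⊙ a1) ∧ a1)
At a1=1, a2=0, a3=0: circuit gives 1, formula gives 0.

No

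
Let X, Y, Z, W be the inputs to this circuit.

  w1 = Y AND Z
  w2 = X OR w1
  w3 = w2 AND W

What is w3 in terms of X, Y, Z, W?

(X OR (Y AND Z)) AND W

w1 = Y AND Z
w2 = X OR w1 = X OR (Y AND Z)
w3 = w2 AND W = (X OR (Y AND Z)) AND W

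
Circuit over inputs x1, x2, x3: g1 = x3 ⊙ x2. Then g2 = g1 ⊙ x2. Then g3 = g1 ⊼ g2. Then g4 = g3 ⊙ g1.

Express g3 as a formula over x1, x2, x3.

(x3 ⊙ x2) ⊼ ((x3 ⊙ x2) ⊙ x2)

g1 = x3 ⊙ x2
g2 = g1 ⊙ x2 = (x3 ⊙ x2) ⊙ x2
g3 = g1 ⊼ g2 = (x3 ⊙ x2) ⊼ ((x3 ⊙ x2) ⊙ x2)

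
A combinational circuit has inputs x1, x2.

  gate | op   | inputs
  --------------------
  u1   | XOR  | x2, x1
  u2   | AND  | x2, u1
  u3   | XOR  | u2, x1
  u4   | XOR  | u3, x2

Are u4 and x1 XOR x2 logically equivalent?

u1 = x2 XOR x1
u2 = x2 AND u1 = x2 AND (x2 XOR x1)
u3 = u2 XOR x1 = (x2 AND (x2 XOR x1)) XOR x1
u4 = u3 XOR x2 = ((x2 AND (x2 XOR x1)) XOR x1) XOR x2
At x1=0, x2=1: circuit gives 0, formula gives 1.

No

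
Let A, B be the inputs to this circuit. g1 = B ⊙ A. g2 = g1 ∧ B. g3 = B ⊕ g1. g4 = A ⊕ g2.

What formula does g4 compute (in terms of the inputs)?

A ⊕ ((B ⊙ A) ∧ B)

g1 = B ⊙ A
g2 = g1 ∧ B = (B ⊙ A) ∧ B
g4 = A ⊕ g2 = A ⊕ ((B ⊙ A) ∧ B)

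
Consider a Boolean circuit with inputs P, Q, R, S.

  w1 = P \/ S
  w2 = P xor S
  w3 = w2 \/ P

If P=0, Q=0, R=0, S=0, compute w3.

0

w2 = 0 xor 0 = 0
w3 = 0 \/ 0 = 0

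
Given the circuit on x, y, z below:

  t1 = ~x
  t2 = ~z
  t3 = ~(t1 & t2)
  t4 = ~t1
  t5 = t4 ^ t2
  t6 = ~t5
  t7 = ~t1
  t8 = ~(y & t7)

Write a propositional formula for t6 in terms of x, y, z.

~(~~x ^ ~z)

t1 = ~x
t2 = ~z
t4 = ~t1 = ~~x
t5 = t4 ^ t2 = ~~x ^ ~z
t6 = ~t5 = ~(~~x ^ ~z)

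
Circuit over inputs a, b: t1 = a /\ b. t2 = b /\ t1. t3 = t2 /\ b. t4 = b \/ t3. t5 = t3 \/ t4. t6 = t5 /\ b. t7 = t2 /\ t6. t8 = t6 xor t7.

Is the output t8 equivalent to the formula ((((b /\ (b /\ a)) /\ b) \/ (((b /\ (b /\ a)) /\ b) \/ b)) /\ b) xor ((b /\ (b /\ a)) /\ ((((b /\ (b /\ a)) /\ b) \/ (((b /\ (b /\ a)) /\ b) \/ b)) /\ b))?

t1 = a /\ b
t2 = b /\ t1 = b /\ (a /\ b)
t3 = t2 /\ b = (b /\ (a /\ b)) /\ b
t4 = b \/ t3 = b \/ ((b /\ (a /\ b)) /\ b)
t5 = t3 \/ t4 = ((b /\ (a /\ b)) /\ b) \/ (b \/ ((b /\ (a /\ b)) /\ b))
t6 = t5 /\ b = (((b /\ (a /\ b)) /\ b) \/ (b \/ ((b /\ (a /\ b)) /\ b))) /\ b
t7 = t2 /\ t6 = (b /\ (a /\ b)) /\ ((((b /\ (a /\ b)) /\ b) \/ (b \/ ((b /\ (a /\ b)) /\ b))) /\ b)
t8 = t6 xor t7 = ((((b /\ (a /\ b)) /\ b) \/ (b \/ ((b /\ (a /\ b)) /\ b))) /\ b) xor ((b /\ (a /\ b)) /\ ((((b /\ (a /\ b)) /\ b) \/ (b \/ ((b /\ (a /\ b)) /\ b))) /\ b))
At a=0, b=0: circuit gives 0, formula gives 0.
At a=0, b=1: circuit gives 1, formula gives 1.
Agrees on all 4 inputs.

Yes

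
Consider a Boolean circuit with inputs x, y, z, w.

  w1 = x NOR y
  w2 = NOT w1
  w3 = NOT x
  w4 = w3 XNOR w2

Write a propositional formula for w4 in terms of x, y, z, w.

w1 = x NOR y
w2 = NOT w1 = NOT (x NOR y)
w3 = NOT x
w4 = w3 XNOR w2 = NOT x XNOR NOT (x NOR y)

NOT x XNOR NOT (x NOR y)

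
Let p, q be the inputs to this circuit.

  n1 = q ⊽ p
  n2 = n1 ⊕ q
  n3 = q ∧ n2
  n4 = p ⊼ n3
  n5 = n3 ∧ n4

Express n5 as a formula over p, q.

(q ∧ ((q ⊽ p) ⊕ q)) ∧ (p ⊼ (q ∧ ((q ⊽ p) ⊕ q)))

n1 = q ⊽ p
n2 = n1 ⊕ q = (q ⊽ p) ⊕ q
n3 = q ∧ n2 = q ∧ ((q ⊽ p) ⊕ q)
n4 = p ⊼ n3 = p ⊼ (q ∧ ((q ⊽ p) ⊕ q))
n5 = n3 ∧ n4 = (q ∧ ((q ⊽ p) ⊕ q)) ∧ (p ⊼ (q ∧ ((q ⊽ p) ⊕ q)))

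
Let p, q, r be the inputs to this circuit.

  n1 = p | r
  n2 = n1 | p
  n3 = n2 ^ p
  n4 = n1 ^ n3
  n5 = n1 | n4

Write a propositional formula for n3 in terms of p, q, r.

((p | r) | p) ^ p

n1 = p | r
n2 = n1 | p = (p | r) | p
n3 = n2 ^ p = ((p | r) | p) ^ p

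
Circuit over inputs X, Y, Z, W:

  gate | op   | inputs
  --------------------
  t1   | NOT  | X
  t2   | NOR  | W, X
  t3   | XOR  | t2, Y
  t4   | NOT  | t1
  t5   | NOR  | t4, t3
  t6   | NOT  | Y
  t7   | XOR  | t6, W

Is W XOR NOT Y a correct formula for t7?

t6 = NOT Y
t7 = t6 XOR W = NOT Y XOR W
At X=0, Y=0, Z=0, W=1: circuit gives 0, formula gives 0.
At X=0, Y=0, Z=0, W=0: circuit gives 1, formula gives 1.
Agrees on all 16 inputs.

Yes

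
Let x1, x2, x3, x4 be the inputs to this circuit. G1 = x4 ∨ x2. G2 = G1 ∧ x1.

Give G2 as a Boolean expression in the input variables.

G1 = x4 ∨ x2
G2 = G1 ∧ x1 = (x4 ∨ x2) ∧ x1

(x4 ∨ x2) ∧ x1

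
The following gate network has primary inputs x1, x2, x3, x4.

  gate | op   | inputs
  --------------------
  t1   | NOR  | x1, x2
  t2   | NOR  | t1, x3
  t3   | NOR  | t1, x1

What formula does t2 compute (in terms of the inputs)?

t1 = x1 NOR x2
t2 = t1 NOR x3 = (x1 NOR x2) NOR x3

(x1 NOR x2) NOR x3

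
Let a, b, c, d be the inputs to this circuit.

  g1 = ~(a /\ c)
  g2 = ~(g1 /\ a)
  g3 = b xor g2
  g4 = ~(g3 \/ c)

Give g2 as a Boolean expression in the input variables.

~((~(a /\ c)) /\ a)

g1 = ~(a /\ c)
g2 = ~(g1 /\ a) = ~((~(a /\ c)) /\ a)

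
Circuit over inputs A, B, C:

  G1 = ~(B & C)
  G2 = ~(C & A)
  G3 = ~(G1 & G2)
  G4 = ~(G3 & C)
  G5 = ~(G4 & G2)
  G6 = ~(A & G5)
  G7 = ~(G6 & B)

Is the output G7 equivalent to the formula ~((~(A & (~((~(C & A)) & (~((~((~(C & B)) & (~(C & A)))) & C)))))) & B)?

G1 = ~(B & C)
G2 = ~(C & A)
G3 = ~(G1 & G2) = ~((~(B & C)) & (~(C & A)))
G4 = ~(G3 & C) = ~((~((~(B & C)) & (~(C & A)))) & C)
G5 = ~(G4 & G2) = ~((~((~((~(B & C)) & (~(C & A)))) & C)) & (~(C & A)))
G6 = ~(A & G5) = ~(A & (~((~((~((~(B & C)) & (~(C & A)))) & C)) & (~(C & A)))))
G7 = ~(G6 & B) = ~((~(A & (~((~((~((~(B & C)) & (~(C & A)))) & C)) & (~(C & A)))))) & B)
At A=0, B=1, C=0: circuit gives 0, formula gives 0.
At A=0, B=0, C=0: circuit gives 1, formula gives 1.
Agrees on all 8 inputs.

Yes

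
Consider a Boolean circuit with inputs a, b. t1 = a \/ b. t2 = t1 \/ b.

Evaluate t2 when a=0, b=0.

0

t1 = 0 \/ 0 = 0
t2 = 0 \/ 0 = 0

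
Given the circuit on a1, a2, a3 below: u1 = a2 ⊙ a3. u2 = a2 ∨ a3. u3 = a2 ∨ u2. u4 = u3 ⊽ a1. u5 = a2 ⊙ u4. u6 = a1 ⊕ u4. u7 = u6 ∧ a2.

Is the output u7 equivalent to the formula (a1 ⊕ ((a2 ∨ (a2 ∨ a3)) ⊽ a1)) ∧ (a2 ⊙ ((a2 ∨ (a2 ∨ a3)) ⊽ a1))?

u2 = a2 ∨ a3
u3 = a2 ∨ u2 = a2 ∨ (a2 ∨ a3)
u4 = u3 ⊽ a1 = (a2 ∨ (a2 ∨ a3)) ⊽ a1
u6 = a1 ⊕ u4 = a1 ⊕ ((a2 ∨ (a2 ∨ a3)) ⊽ a1)
u7 = u6 ∧ a2 = (a1 ⊕ ((a2 ∨ (a2 ∨ a3)) ⊽ a1)) ∧ a2
At a1=1, a2=0, a3=0: circuit gives 0, formula gives 1.

No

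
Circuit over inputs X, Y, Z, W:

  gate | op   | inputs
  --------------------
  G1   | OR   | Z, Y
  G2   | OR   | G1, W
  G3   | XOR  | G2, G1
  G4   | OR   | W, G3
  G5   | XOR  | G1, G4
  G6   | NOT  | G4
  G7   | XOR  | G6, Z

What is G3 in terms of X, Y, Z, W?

((Z OR Y) OR W) XOR (Z OR Y)

G1 = Z OR Y
G2 = G1 OR W = (Z OR Y) OR W
G3 = G2 XOR G1 = ((Z OR Y) OR W) XOR (Z OR Y)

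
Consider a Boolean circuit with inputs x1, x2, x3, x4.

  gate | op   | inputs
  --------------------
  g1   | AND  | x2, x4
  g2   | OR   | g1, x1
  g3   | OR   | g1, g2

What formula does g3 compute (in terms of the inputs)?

(x2 AND x4) OR ((x2 AND x4) OR x1)

g1 = x2 AND x4
g2 = g1 OR x1 = (x2 AND x4) OR x1
g3 = g1 OR g2 = (x2 AND x4) OR ((x2 AND x4) OR x1)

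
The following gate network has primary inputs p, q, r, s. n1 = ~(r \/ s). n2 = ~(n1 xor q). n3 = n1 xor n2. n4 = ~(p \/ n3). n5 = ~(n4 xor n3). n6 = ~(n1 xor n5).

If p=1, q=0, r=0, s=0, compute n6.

0

n1 = ~(0 \/ 0) = 1
n2 = ~(1 xor 0) = 0
n3 = 1 xor 0 = 1
n4 = ~(1 \/ 1) = 0
n5 = ~(0 xor 1) = 0
n6 = ~(1 xor 0) = 0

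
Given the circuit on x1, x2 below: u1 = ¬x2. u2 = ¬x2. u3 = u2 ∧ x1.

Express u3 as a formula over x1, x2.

u2 = ¬x2
u3 = u2 ∧ x1 = ¬x2 ∧ x1

¬x2 ∧ x1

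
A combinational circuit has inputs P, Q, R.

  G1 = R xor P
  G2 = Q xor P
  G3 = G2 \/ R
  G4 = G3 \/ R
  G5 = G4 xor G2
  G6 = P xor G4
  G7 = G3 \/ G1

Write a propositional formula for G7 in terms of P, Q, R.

((Q xor P) \/ R) \/ (R xor P)

G1 = R xor P
G2 = Q xor P
G3 = G2 \/ R = (Q xor P) \/ R
G7 = G3 \/ G1 = ((Q xor P) \/ R) \/ (R xor P)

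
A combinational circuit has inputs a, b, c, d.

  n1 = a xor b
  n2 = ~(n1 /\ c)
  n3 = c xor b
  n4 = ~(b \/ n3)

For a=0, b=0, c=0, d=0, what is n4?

1

n3 = 0 xor 0 = 0
n4 = ~(0 \/ 0) = 1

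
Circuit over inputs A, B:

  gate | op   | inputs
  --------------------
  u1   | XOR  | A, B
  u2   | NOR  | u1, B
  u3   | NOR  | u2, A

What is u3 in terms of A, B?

((A XOR B) NOR B) NOR A

u1 = A XOR B
u2 = u1 NOR B = (A XOR B) NOR B
u3 = u2 NOR A = ((A XOR B) NOR B) NOR A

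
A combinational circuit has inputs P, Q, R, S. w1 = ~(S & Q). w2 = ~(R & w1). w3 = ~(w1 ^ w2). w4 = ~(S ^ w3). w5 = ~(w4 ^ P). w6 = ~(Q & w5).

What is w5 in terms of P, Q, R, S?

w1 = ~(S & Q)
w2 = ~(R & w1) = ~(R & (~(S & Q)))
w3 = ~(w1 ^ w2) = ~((~(S & Q)) ^ (~(R & (~(S & Q)))))
w4 = ~(S ^ w3) = ~(S ^ (~((~(S & Q)) ^ (~(R & (~(S & Q)))))))
w5 = ~(w4 ^ P) = ~((~(S ^ (~((~(S & Q)) ^ (~(R & (~(S & Q)))))))) ^ P)

~((~(S ^ (~((~(S & Q)) ^ (~(R & (~(S & Q)))))))) ^ P)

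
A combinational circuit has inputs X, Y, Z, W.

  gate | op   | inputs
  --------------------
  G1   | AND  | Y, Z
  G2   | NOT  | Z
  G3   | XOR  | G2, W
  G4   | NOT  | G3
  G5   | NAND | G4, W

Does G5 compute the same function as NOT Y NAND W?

G2 = NOT Z
G3 = G2 XOR W = NOT Z XOR W
G4 = NOT G3 = NOT (NOT Z XOR W)
G5 = G4 NAND W = NOT (NOT Z XOR W) NAND W
At X=0, Y=0, Z=1, W=1: circuit gives 1, formula gives 0.

No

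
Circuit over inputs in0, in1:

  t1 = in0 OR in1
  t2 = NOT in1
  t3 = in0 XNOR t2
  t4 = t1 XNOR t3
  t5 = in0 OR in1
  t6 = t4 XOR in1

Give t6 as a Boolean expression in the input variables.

((in0 OR in1) XNOR (in0 XNOR NOT in1)) XOR in1

t1 = in0 OR in1
t2 = NOT in1
t3 = in0 XNOR t2 = in0 XNOR NOT in1
t4 = t1 XNOR t3 = (in0 OR in1) XNOR (in0 XNOR NOT in1)
t6 = t4 XOR in1 = ((in0 OR in1) XNOR (in0 XNOR NOT in1)) XOR in1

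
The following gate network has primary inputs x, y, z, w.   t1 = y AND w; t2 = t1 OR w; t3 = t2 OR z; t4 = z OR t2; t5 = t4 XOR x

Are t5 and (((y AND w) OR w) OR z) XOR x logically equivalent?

Yes

t1 = y AND w
t2 = t1 OR w = (y AND w) OR w
t4 = z OR t2 = z OR ((y AND w) OR w)
t5 = t4 XOR x = (z OR ((y AND w) OR w)) XOR x
At x=0, y=0, z=0, w=0: circuit gives 0, formula gives 0.
At x=0, y=0, z=0, w=1: circuit gives 1, formula gives 1.
Agrees on all 16 inputs.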